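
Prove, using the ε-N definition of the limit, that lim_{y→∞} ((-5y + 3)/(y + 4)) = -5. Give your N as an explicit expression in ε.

N = 23/ε

Let ε > 0 be given. We seek N > 0 such that y > N implies |(-5y + 3)/(y + 4) + 5| < ε.
(-5y + 3)/(y + 4) + 5 = ((-5y + 3) − (-5)(y + 4)) / ((y + 4)) = 23/((y + 4)).
For y > 0 we have y + 4 > y, so |(-5y + 3)/(y + 4) + 5| = 23/((y + 4)) < 23/(y) = 23/y.
Thus |(-5y + 3)/(y + 4) + 5| < ε whenever y > 23/ε.
Take N = 23/ε. If y > N then |(-5y + 3)/(y + 4) + 5| < 23/y < ε.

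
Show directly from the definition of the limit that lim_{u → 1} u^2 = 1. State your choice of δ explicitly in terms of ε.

δ = min(2, ε/4)

Let ε > 0. We seek δ > 0 with 0 < |u − 1| < δ ⇒ |u^2 − 1| < ε.
Factor: u^2 − 1 = (u − 1)(u + 1), so |u^2 − 1| = |u − 1|·|u + 1|.
Impose δ ≤ 2 so that |u| < 3; then |u + 1| ≤ 4.
Hence |u^2 − 1| ≤ 4|u − 1|, which is < ε once |u − 1| < ε/4.
Take δ = min(2, ε/4). If 0 < |u − 1| < δ then both bounds hold and |u^2 − 1| ≤ 4|u − 1| < 4·(ε/4) = ε.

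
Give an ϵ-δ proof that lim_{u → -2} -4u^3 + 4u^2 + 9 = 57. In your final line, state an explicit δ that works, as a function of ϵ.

Let ϵ > 0 be given. We want δ > 0 such that 0 < |u + 2| < δ implies |(-4u^3 + 4u^2 + 9) − 57| < ϵ.
(-4u^3 + 4u^2 + 9) − 57 = -4u^3 + 4u^2 - 48 = (u + 2)(-4u^2 + 12u - 24).
So |(-4u^3 + 4u^2 + 9) − 57| = |u + 2|·|-4u^2 + 12u - 24|.
Require δ ≤ 1. Then |u + 2| < 1 gives |u| < 3, and by the triangle inequality |-4u^2 + 12u - 24| ≤ 4·3^2 + 12·3 + 24 = 96.
Hence |(-4u^3 + 4u^2 + 9) − 57| ≤ 96|u + 2| < ϵ provided |u + 2| < ϵ/96.
Choosing δ = min(1, ϵ/96) ensures both conditions, hence |(-4u^3 + 4u^2 + 9) − 57| < ϵ.

δ = min(1, ϵ/96)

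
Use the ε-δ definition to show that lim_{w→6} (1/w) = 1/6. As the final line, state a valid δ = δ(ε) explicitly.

Suppose ε > 0. We seek δ > 0 such that 0 < |w − 6| < δ implies |1/w − (1/6)| < ε.
|1/w − (1/6)| = |6 − w|/(6·|w|) = |w − 6|/(6|w|).
Restrict δ ≤ 3. Then |w − 6| < 3 gives |w| > 3, so 6|w| > 18.
Then |1/w − (1/6)| < |w − 6|/18, which is < ε when |w − 6| < 18ε.
Take δ = min(3, 18ε). Then 0 < |w − 6| < δ gives both |w − 6| < 3 and |w − 6| < 18ε, so |1/w − (1/6)| < ε.

δ = min(3, 18ε)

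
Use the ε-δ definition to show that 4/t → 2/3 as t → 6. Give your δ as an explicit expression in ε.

Suppose ε > 0. We seek δ > 0 such that 0 < |t − 6| < δ implies |4/t − (2/3)| < ε.
|4/t − (2/3)| = 4·|6 − t|/(6·|t|) = 4|t − 6|/(6|t|).
Restrict δ ≤ 3. Then |t − 6| < 3 gives |t| > 3, so 6|t| > 18.
Then |4/t − (2/3)| < 4|t − 6|/18, which is < ε when |t − 6| < (9/2)ε.
Take δ = min(3, (9/2)ε). Then 0 < |t − 6| < δ gives both |t − 6| < 3 and |t − 6| < (9/2)ε, so |4/t − (2/3)| < ε.

δ = min(3, (9/2)ε)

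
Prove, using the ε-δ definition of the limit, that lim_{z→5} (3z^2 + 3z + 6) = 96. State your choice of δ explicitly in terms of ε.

δ = min(1, ε/36)

Suppose ε > 0. We want δ > 0 such that 0 < |z − 5| < δ implies |(3z^2 + 3z + 6) − 96| < ε.
(3z^2 + 3z + 6) − 96 = 3z^2 + 3z - 90 = (z − 5)(3z + 18).
So |(3z^2 + 3z + 6) − 96| = |z − 5|·|3z + 18|.
Assume first that |z − 5| < 1, so |z| < 6. Then |3z + 18| ≤ 3·6 + 18 = 36.
Hence |(3z^2 + 3z + 6) − 96| ≤ 36|z − 5| < ε provided |z − 5| < ε/36.
Take δ = min(1, ε/36). Then 0 < |z − 5| < δ gives both |z − 5| < 1 and |z − 5| < ε/36, so |(3z^2 + 3z + 6) − 96| < ε.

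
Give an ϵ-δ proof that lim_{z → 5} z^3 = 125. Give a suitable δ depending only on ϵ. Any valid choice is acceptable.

Suppose ϵ > 0. We seek δ > 0 with 0 < |z − 5| < δ ⇒ |z^3 − 125| < ϵ.
Factor: z^3 − 125 = (z − 5)(z^2 + 5z + 25), so |z^3 − 125| = |z − 5|·|z^2 + 5z + 25|.
Impose δ ≤ 2 so that |z| < 7; then |z^2 + 5z + 25| ≤ 109.
Hence |z^3 − 125| ≤ 109|z − 5|, which is < ϵ once |z − 5| < ϵ/109.
Take δ = min(2, ϵ/109). If 0 < |z − 5| < δ then both bounds hold and |z^3 − 125| ≤ 109|z − 5| < 109·(ϵ/109) = ϵ.

δ = min(2, ϵ/109)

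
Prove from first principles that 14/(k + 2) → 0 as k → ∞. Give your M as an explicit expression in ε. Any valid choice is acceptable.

M = 14/ε

Suppose ε > 0. For k ≥ 1, |14/(k + 2) − 0| = 14/(k + 2) ≤ 14/k.
We need 14/k < ε, i.e. k > 14/ε.
Take M = 14/ε. If k > M then |14/(k + 2)| ≤ 14/k < ε.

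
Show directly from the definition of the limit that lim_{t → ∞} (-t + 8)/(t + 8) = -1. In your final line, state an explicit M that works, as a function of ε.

M = 16/ε

Let ε > 0. We seek M > 0 such that t > M implies |(-t + 8)/(t + 8) + 1| < ε.
(-t + 8)/(t + 8) + 1 = ((-t + 8) − (-1)(t + 8)) / ((t + 8)) = 16/((t + 8)).
For t > 0 we have t + 8 > t, so |(-t + 8)/(t + 8) + 1| = 16/((t + 8)) < 16/(t) = 16/t.
Thus |(-t + 8)/(t + 8) + 1| < ε whenever t > 16/ε.
Take M = 16/ε. If t > M then |(-t + 8)/(t + 8) + 1| < 16/t < ε.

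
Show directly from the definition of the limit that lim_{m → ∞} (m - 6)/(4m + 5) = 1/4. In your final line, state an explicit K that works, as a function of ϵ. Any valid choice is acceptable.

Let ϵ > 0. For m ≥ 1, |(m - 6)/(4m + 5) − (1/4)| = |-29|/(4(4m + 5)) = 29/(4(4m + 5)).
Since 4m + 5 ≥ 4m for m ≥ 1, this is ≤ 29/(4·4m) = (29/16)/m.
So |(m - 6)/(4m + 5) − (1/4)| < ϵ whenever m > (29/16)/ϵ.
Take K = (29/16)/ϵ. If m > K then |(m - 6)/(4m + 5) − (1/4)| ≤ (29/16)/m < ϵ.

K = (29/16)/ϵ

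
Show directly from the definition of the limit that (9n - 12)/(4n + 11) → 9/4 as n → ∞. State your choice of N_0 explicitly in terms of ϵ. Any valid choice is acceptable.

Fix ϵ > 0. For n ≥ 1, |(9n - 12)/(4n + 11) − (9/4)| = |-147|/(4(4n + 11)) = 147/(4(4n + 11)).
Since 4n + 11 ≥ 4n for n ≥ 1, this is ≤ 147/(4·4n) = (147/16)/n.
So |(9n - 12)/(4n + 11) − (9/4)| < ϵ whenever n > (147/16)/ϵ.
Take N_0 = (147/16)/ϵ. If n > N_0 then |(9n - 12)/(4n + 11) − (9/4)| ≤ (147/16)/n < ϵ.

N_0 = (147/16)/ϵ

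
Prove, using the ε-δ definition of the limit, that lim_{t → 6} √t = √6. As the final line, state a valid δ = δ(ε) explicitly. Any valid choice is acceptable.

δ = min(6, √6·ε)

Let ε > 0 be given. We want δ > 0 such that 0 < |t − 6| < δ implies |√t − √6| < ε.
Multiplying by the conjugate, |√t − √6| = |t − 6|/(√t + √6).
Restrict δ ≤ 6 so that |t − 6| < 6 forces t > 0, and then √t + √6 > √6.
Hence |√t − √6| < |t − 6|/√6, which is < ε once |t − 6| < √6·ε.
Take δ = min(6, √6·ε). If 0 < |t − 6| < δ then t > 0 and |√t − √6| < |t − 6|/√6 < ε.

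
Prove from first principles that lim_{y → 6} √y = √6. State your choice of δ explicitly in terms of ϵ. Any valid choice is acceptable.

Fix ϵ > 0. We want δ > 0 such that 0 < |y − 6| < δ implies |√y − √6| < ϵ.
Multiplying by the conjugate, |√y − √6| = |y − 6|/(√y + √6).
Restrict δ ≤ 6 so that |y − 6| < 6 forces y > 0, and then √y + √6 > √6.
Hence |√y − √6| < |y − 6|/√6, which is < ϵ once |y − 6| < √6·ϵ.
Take δ = min(6, √6·ϵ). If 0 < |y − 6| < δ then y > 0 and |√y − √6| < |y − 6|/√6 < ϵ.

δ = min(6, √6·ϵ)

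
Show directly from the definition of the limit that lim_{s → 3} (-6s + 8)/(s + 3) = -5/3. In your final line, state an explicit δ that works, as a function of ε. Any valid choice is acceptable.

δ = min(3, (9/13)ε)

Fix ε > 0. We want δ > 0 with 0 < |s − 3| < δ ⇒ |(-6s + 8)/(s + 3) + 5/3| < ε.
Combining over a common denominator, (-6s + 8)/(s + 3) + 5/3 = [(-6s + 8)·6 − (-10)·(s + 3)] / [6·(s + 3)] = -26(s − 3) / (6(s + 3)).
So |(-6s + 8)/(s + 3) + 5/3| = 26|s − 3| / (6·|s + 3|).
Require δ ≤ 3, so |s + 3| ≥ |6| − |s − 3| > 6 − 3 = 3.
Hence |(-6s + 8)/(s + 3) + 5/3| < 26|s − 3|/(6·3) = (13/9)|s − 3|, which is < ε once |s − 3| < (9/13)ε.
Take δ = min(3, (9/13)ε). Then 0 < |s − 3| < δ forces both bounds, so |(-6s + 8)/(s + 3) + 5/3| < ε.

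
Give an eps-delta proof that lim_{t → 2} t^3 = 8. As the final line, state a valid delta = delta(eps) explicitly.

delta = min(2, eps/28)

Fix eps > 0. We seek delta > 0 with 0 < |t − 2| < delta ⇒ |t^3 − 8| < eps.
Factor: t^3 − 8 = (t − 2)(t^2 + 2t + 4), so |t^3 − 8| = |t − 2|·|t^2 + 2t + 4|.
Impose delta ≤ 2 so that |t| < 4; then |t^2 + 2t + 4| ≤ 28.
Hence |t^3 − 8| ≤ 28|t − 2|, which is < eps once |t − 2| < eps/28.
Take delta = min(2, eps/28). If 0 < |t − 2| < delta then both bounds hold and |t^3 − 8| ≤ 28|t − 2| < 28·(eps/28) = eps.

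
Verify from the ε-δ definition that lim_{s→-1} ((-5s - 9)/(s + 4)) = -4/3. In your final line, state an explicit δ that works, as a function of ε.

δ = min(3/2, (9/22)ε)

Suppose ε > 0. We want δ > 0 with 0 < |s + 1| < δ ⇒ |(-5s - 9)/(s + 4) + 4/3| < ε.
Combining over a common denominator, (-5s - 9)/(s + 4) + 4/3 = [(-5s - 9)·3 − (-4)·(s + 4)] / [3·(s + 4)] = -11(s + 1) / (3(s + 4)).
So |(-5s - 9)/(s + 4) + 4/3| = 11|s + 1| / (3·|s + 4|).
Restrict δ ≤ 3/2. Then |s + 1| < 3/2 gives |s + 4| = |(s + 1) + 3| ≥ 3 − 3/2 = 3/2.
Hence |(-5s - 9)/(s + 4) + 4/3| < 11|s + 1|/(3·(3/2)) = (22/9)|s + 1|, which is < ε once |s + 1| < (9/22)ε.
Take δ = min(3/2, (9/22)ε). Then 0 < |s + 1| < δ forces both bounds, so |(-5s - 9)/(s + 4) + 4/3| < ε.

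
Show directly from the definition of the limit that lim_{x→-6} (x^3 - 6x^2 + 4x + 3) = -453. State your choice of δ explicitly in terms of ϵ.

Fix ϵ > 0. We want δ > 0 such that 0 < |x + 6| < δ implies |(x^3 - 6x^2 + 4x + 3) + 453| < ϵ.
(x^3 - 6x^2 + 4x + 3) + 453 = x^3 - 6x^2 + 4x + 456 = (x + 6)(x^2 - 12x + 76).
So |(x^3 - 6x^2 + 4x + 3) + 453| = |x + 6|·|x^2 - 12x + 76|.
Assume first that |x + 6| < 1, so |x| < 7. Then |x^2 - 12x + 76| ≤ 7^2 + 12·7 + 76 = 209.
Hence |(x^3 - 6x^2 + 4x + 3) + 453| ≤ 209|x + 6| < ϵ provided |x + 6| < ϵ/209.
Take δ = min(1, ϵ/209). Then 0 < |x + 6| < δ gives both |x + 6| < 1 and |x + 6| < ϵ/209, so |(x^3 - 6x^2 + 4x + 3) + 453| < ϵ.

δ = min(1, ϵ/209)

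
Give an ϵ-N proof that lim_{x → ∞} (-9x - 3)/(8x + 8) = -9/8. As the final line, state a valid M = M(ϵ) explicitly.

Fix ϵ > 0. We seek M > 0 such that x > M implies |(-9x - 3)/(8x + 8) + 9/8| < ϵ.
(-9x - 3)/(8x + 8) + 9/8 = (8(-9x - 3) − (-9)(8x + 8)) / (8(8x + 8)) = 48/(8(8x + 8)).
For x > 0 we have 8x + 8 > 8x, so |(-9x - 3)/(8x + 8) + 9/8| = 48/(8(8x + 8)) < 48/(8·8x) = (3/4)/x.
Thus |(-9x - 3)/(8x + 8) + 9/8| < ϵ whenever x > (3/4)/ϵ.
Take M = (3/4)/ϵ. If x > M then |(-9x - 3)/(8x + 8) + 9/8| < (3/4)/x < ϵ.

M = (3/4)/ϵ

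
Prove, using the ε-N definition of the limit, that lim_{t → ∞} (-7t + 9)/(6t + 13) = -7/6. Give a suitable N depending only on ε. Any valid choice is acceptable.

Let ε > 0. We seek N > 0 such that t > N implies |(-7t + 9)/(6t + 13) + 7/6| < ε.
(-7t + 9)/(6t + 13) + 7/6 = (6(-7t + 9) − (-7)(6t + 13)) / (6(6t + 13)) = 145/(6(6t + 13)).
For t > 0 we have 6t + 13 > 6t, so |(-7t + 9)/(6t + 13) + 7/6| = 145/(6(6t + 13)) < 145/(6·6t) = (145/36)/t.
Thus |(-7t + 9)/(6t + 13) + 7/6| < ε whenever t > (145/36)/ε.
Take N = (145/36)/ε. If t > N then |(-7t + 9)/(6t + 13) + 7/6| < (145/36)/t < ε.

N = (145/36)/ε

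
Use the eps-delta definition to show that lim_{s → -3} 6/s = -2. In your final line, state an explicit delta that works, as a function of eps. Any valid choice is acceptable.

delta = min(3/2, (3/4)eps)

Let eps > 0 be given. We seek delta > 0 such that 0 < |s + 3| < delta implies |6/s + 2| < eps.
|6/s + 2| = 6·|-3 − s|/(3·|s|) = 6|s + 3|/(3|s|).
Require delta ≤ 3/2 so that |s| > 3 − 3/2 = 3/2, hence 3|s| > 9/2.
Then |6/s + 2| < 6|s + 3|/(9/2), which is < eps when |s + 3| < (3/4)eps.
Take delta = min(3/2, (3/4)eps). Then 0 < |s + 3| < delta gives both |s + 3| < 3/2 and |s + 3| < (3/4)eps, so |6/s + 2| < eps.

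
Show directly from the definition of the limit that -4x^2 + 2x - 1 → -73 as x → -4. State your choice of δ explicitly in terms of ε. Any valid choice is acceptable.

Let ε > 0 be given. We want δ > 0 such that 0 < |x + 4| < δ implies |(-4x^2 + 2x - 1) + 73| < ε.
(-4x^2 + 2x - 1) + 73 = -4x^2 + 2x + 72 = (x + 4)(-4x + 18).
So |(-4x^2 + 2x - 1) + 73| = |x + 4|·|-4x + 18|.
Assume first that |x + 4| < 1, so |x| < 5. Then |-4x + 18| ≤ 4·5 + 18 = 38.
Hence |(-4x^2 + 2x - 1) + 73| ≤ 38|x + 4| < ε provided |x + 4| < ε/38.
Choosing δ = min(1, ε/38) ensures both conditions, hence |(-4x^2 + 2x - 1) + 73| < ε.

δ = min(1, ε/38)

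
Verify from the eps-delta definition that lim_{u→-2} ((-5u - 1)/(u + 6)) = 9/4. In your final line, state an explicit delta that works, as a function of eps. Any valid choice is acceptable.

Suppose eps > 0. We want delta > 0 with 0 < |u + 2| < delta ⇒ |(-5u - 1)/(u + 6) − (9/4)| < eps.
Combining over a common denominator, (-5u - 1)/(u + 6) − (9/4) = [(-5u - 1)·4 − 9·(u + 6)] / [4·(u + 6)] = -29(u + 2) / (4(u + 6)).
So |(-5u - 1)/(u + 6) − (9/4)| = 29|u + 2| / (4·|u + 6|).
Restrict delta ≤ 2. Then |u + 2| < 2 gives |u + 6| = |(u + 2) + 4| ≥ 4 − 2 = 2.
Hence |(-5u - 1)/(u + 6) − (9/4)| < 29|u + 2|/(4·2) = (29/8)|u + 2|, which is < eps once |u + 2| < (8/29)eps.
Take delta = min(2, (8/29)eps). Then 0 < |u + 2| < delta forces both bounds, so |(-5u - 1)/(u + 6) − (9/4)| < eps.

delta = min(2, (8/29)eps)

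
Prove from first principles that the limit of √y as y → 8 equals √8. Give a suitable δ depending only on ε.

δ = min(8, √8·ε)

Suppose ε > 0. We want δ > 0 such that 0 < |y − 8| < δ implies |√y − √8| < ε.
Multiplying by the conjugate, |√y − √8| = |y − 8|/(√y + √8).
Restrict δ ≤ 8 so that |y − 8| < 8 forces y > 0, and then √y + √8 > √8.
Hence |√y − √8| < |y − 8|/√8, which is < ε once |y − 8| < √8·ε.
Take δ = min(8, √8·ε). If 0 < |y − 8| < δ then y > 0 and |√y − √8| < |y − 8|/√8 < ε.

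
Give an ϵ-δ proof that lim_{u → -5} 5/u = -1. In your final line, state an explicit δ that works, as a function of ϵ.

δ = min(5/2, (5/2)ϵ)

Fix ϵ > 0. We seek δ > 0 such that 0 < |u + 5| < δ implies |5/u + 1| < ϵ.
|5/u + 1| = 5·|-5 − u|/(5·|u|) = 5|u + 5|/(5|u|).
Restrict δ ≤ 5/2. Then |u + 5| < 5/2 gives |u| > 5/2, so 5|u| > 25/2.
Then |5/u + 1| < 5|u + 5|/(25/2), which is < ϵ when |u + 5| < (5/2)ϵ.
Take δ = min(5/2, (5/2)ϵ). Then 0 < |u + 5| < δ gives both |u + 5| < 5/2 and |u + 5| < (5/2)ϵ, so |5/u + 1| < ϵ.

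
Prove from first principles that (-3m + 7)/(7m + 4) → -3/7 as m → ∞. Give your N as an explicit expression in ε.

N = (61/49)/ε

Let ε > 0 be given. For m ≥ 1, |(-3m + 7)/(7m + 4) + 3/7| = |61|/(7(7m + 4)) = 61/(7(7m + 4)).
Since 7m + 4 ≥ 7m for m ≥ 1, this is ≤ 61/(7·7m) = (61/49)/m.
So |(-3m + 7)/(7m + 4) + 3/7| < ε whenever m > (61/49)/ε.
Take N = (61/49)/ε. If m > N then |(-3m + 7)/(7m + 4) + 3/7| ≤ (61/49)/m < ε.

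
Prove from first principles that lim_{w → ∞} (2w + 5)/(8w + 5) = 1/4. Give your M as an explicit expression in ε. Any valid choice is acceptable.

M = (15/32)/ε

Fix ε > 0. We seek M > 0 such that w > M implies |(2w + 5)/(8w + 5) − (1/4)| < ε.
(2w + 5)/(8w + 5) − (1/4) = (8(2w + 5) − 2(8w + 5)) / (8(8w + 5)) = 30/(8(8w + 5)).
For w > 0 we have 8w + 5 > 8w, so |(2w + 5)/(8w + 5) − (1/4)| = 30/(8(8w + 5)) < 30/(8·8w) = (15/32)/w.
Thus |(2w + 5)/(8w + 5) − (1/4)| < ε whenever w > (15/32)/ε.
Take M = (15/32)/ε. If w > M then |(2w + 5)/(8w + 5) − (1/4)| < (15/32)/w < ε.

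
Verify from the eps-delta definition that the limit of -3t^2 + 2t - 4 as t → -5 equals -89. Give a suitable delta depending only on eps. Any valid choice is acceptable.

delta = min(2, eps/38)

Fix eps > 0. We want delta > 0 such that 0 < |t + 5| < delta implies |(-3t^2 + 2t - 4) + 89| < eps.
(-3t^2 + 2t - 4) + 89 = -3t^2 + 2t + 85 = (t + 5)(-3t + 17).
So |(-3t^2 + 2t - 4) + 89| = |t + 5|·|-3t + 17|.
Assume first that |t + 5| < 2, so |t| < 7. Then |-3t + 17| ≤ 3·7 + 17 = 38.
Hence |(-3t^2 + 2t - 4) + 89| ≤ 38|t + 5| < eps provided |t + 5| < eps/38.
Choosing delta = min(2, eps/38) ensures both conditions, hence |(-3t^2 + 2t - 4) + 89| < eps.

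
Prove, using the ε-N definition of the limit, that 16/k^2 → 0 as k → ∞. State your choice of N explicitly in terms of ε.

N = (16/ε)^{1/2}

Suppose ε > 0. For k ≥ 1, |16/k^2 − 0| = 16/k^2.
16/k^2 < ε ⇔ k^2 > 16/ε ⇔ k > (16/ε)^{1/2}.
Take N = (16/ε)^{1/2}. Then k > N implies 16/k^2 < ε.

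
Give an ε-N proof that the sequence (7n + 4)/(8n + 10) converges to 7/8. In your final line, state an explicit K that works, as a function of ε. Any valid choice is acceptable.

Let ε > 0 be given. For n ≥ 1, |(7n + 4)/(8n + 10) − (7/8)| = |-38|/(8(8n + 10)) = 38/(8(8n + 10)).
Since 8n + 10 ≥ 8n for n ≥ 1, this is ≤ 38/(8·8n) = (19/32)/n.
So |(7n + 4)/(8n + 10) − (7/8)| < ε whenever n > (19/32)/ε.
Take K = (19/32)/ε. If n > K then |(7n + 4)/(8n + 10) − (7/8)| ≤ (19/32)/n < ε.

K = (19/32)/ε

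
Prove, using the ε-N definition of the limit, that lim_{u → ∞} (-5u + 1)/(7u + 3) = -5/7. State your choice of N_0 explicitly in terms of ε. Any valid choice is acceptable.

N_0 = (22/49)/ε

Fix ε > 0. We seek N_0 > 0 such that u > N_0 implies |(-5u + 1)/(7u + 3) + 5/7| < ε.
(-5u + 1)/(7u + 3) + 5/7 = (7(-5u + 1) − (-5)(7u + 3)) / (7(7u + 3)) = 22/(7(7u + 3)).
For u > 0 we have 7u + 3 > 7u, so |(-5u + 1)/(7u + 3) + 5/7| = 22/(7(7u + 3)) < 22/(7·7u) = (22/49)/u.
Thus |(-5u + 1)/(7u + 3) + 5/7| < ε whenever u > (22/49)/ε.
Take N_0 = (22/49)/ε. If u > N_0 then |(-5u + 1)/(7u + 3) + 5/7| < (22/49)/u < ε.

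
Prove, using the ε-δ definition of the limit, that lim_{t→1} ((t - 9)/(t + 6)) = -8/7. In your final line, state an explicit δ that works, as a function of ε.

δ = min(7/2, (49/30)ε)

Fix ε > 0. We want δ > 0 with 0 < |t − 1| < δ ⇒ |(t - 9)/(t + 6) + 8/7| < ε.
Combining over a common denominator, (t - 9)/(t + 6) + 8/7 = [(t - 9)·7 − (-8)·(t + 6)] / [7·(t + 6)] = 15(t − 1) / (7(t + 6)).
So |(t - 9)/(t + 6) + 8/7| = 15|t − 1| / (7·|t + 6|).
Require δ ≤ 7/2, so |t + 6| ≥ |7| − |t − 1| > 7 − 7/2 = 7/2.
Hence |(t - 9)/(t + 6) + 8/7| < 15|t − 1|/(7·(7/2)) = (30/49)|t − 1|, which is < ε once |t − 1| < (49/30)ε.
Take δ = min(7/2, (49/30)ε). Then 0 < |t − 1| < δ forces both bounds, so |(t - 9)/(t + 6) + 8/7| < ε.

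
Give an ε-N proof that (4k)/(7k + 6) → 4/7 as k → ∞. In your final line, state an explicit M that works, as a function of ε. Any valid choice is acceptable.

Let ε > 0. For k ≥ 1, |(4k)/(7k + 6) − (4/7)| = |-24|/(7(7k + 6)) = 24/(7(7k + 6)).
Since 7k + 6 ≥ 7k for k ≥ 1, this is ≤ 24/(7·7k) = (24/49)/k.
So |(4k)/(7k + 6) − (4/7)| < ε whenever k > (24/49)/ε.
Take M = (24/49)/ε. If k > M then |(4k)/(7k + 6) − (4/7)| ≤ (24/49)/k < ε.

M = (24/49)/ε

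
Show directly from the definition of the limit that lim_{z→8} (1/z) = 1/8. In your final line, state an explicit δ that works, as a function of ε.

δ = min(4, 32ε)

Let ε > 0 be given. We seek δ > 0 such that 0 < |z − 8| < δ implies |1/z − (1/8)| < ε.
|1/z − (1/8)| = |8 − z|/(8·|z|) = |z − 8|/(8|z|).
Restrict δ ≤ 4. Then |z − 8| < 4 gives |z| > 4, so 8|z| > 32.
Then |1/z − (1/8)| < |z − 8|/32, which is < ε when |z − 8| < 32ε.
Take δ = min(4, 32ε). Then 0 < |z − 8| < δ gives both |z − 8| < 4 and |z − 8| < 32ε, so |1/z − (1/8)| < ε.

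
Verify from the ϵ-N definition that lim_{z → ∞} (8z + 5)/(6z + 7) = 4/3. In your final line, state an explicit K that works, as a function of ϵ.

K = (13/18)/ϵ

Fix ϵ > 0. We seek K > 0 such that z > K implies |(8z + 5)/(6z + 7) − (4/3)| < ϵ.
(8z + 5)/(6z + 7) − (4/3) = (6(8z + 5) − 8(6z + 7)) / (6(6z + 7)) = -26/(6(6z + 7)).
For z > 0 we have 6z + 7 > 6z, so |(8z + 5)/(6z + 7) − (4/3)| = 26/(6(6z + 7)) < 26/(6·6z) = (13/18)/z.
Thus |(8z + 5)/(6z + 7) − (4/3)| < ϵ whenever z > (13/18)/ϵ.
Take K = (13/18)/ϵ. If z > K then |(8z + 5)/(6z + 7) − (4/3)| < (13/18)/z < ϵ.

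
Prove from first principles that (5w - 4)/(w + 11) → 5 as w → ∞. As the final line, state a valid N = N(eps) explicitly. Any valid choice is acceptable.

N = 59/eps

Suppose eps > 0. We seek N > 0 such that w > N implies |(5w - 4)/(w + 11) − 5| < eps.
(5w - 4)/(w + 11) − 5 = ((5w - 4) − 5(w + 11)) / ((w + 11)) = -59/((w + 11)).
For w > 0 we have w + 11 > w, so |(5w - 4)/(w + 11) − 5| = 59/((w + 11)) < 59/(w) = 59/w.
Thus |(5w - 4)/(w + 11) − 5| < eps whenever w > 59/eps.
Take N = 59/eps. If w > N then |(5w - 4)/(w + 11) − 5| < 59/w < eps.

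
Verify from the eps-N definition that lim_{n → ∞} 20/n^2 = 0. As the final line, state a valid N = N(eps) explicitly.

Let eps > 0. For n ≥ 1, |20/n^2 − 0| = 20/n^2.
20/n^2 < eps ⇔ n^2 > 20/eps ⇔ n > (20/eps)^{1/2}.
Take N = (20/eps)^{1/2}. Then n > N implies 20/n^2 < eps.

N = (20/eps)^{1/2}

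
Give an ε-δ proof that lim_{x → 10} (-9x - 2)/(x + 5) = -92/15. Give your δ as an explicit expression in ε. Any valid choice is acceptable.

Let ε > 0. We want δ > 0 with 0 < |x − 10| < δ ⇒ |(-9x - 2)/(x + 5) + 92/15| < ε.
Combining over a common denominator, (-9x - 2)/(x + 5) + 92/15 = [(-9x - 2)·15 − (-92)·(x + 5)] / [15·(x + 5)] = -43(x − 10) / (15(x + 5)).
So |(-9x - 2)/(x + 5) + 92/15| = 43|x − 10| / (15·|x + 5|).
Restrict δ ≤ 15/2. Then |x − 10| < 15/2 gives |x + 5| = |(x − 10) + 15| ≥ 15 − 15/2 = 15/2.
Hence |(-9x - 2)/(x + 5) + 92/15| < 43|x − 10|/(15·(15/2)) = (86/225)|x − 10|, which is < ε once |x − 10| < (225/86)ε.
Take δ = min(15/2, (225/86)ε). Then 0 < |x − 10| < δ forces both bounds, so |(-9x - 2)/(x + 5) + 92/15| < ε.

δ = min(15/2, (225/86)ε)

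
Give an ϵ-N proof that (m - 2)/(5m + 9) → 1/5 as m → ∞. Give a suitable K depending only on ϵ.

Fix ϵ > 0. For m ≥ 1, |(m - 2)/(5m + 9) − (1/5)| = |-19|/(5(5m + 9)) = 19/(5(5m + 9)).
Since 5m + 9 ≥ 5m for m ≥ 1, this is ≤ 19/(5·5m) = (19/25)/m.
So |(m - 2)/(5m + 9) − (1/5)| < ϵ whenever m > (19/25)/ϵ.
Take K = (19/25)/ϵ. If m > K then |(m - 2)/(5m + 9) − (1/5)| ≤ (19/25)/m < ϵ.

K = (19/25)/ϵ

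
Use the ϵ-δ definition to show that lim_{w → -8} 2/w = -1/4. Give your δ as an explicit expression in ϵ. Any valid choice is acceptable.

Suppose ϵ > 0. We seek δ > 0 such that 0 < |w + 8| < δ implies |2/w + 1/4| < ϵ.
|2/w + 1/4| = 2·|-8 − w|/(8·|w|) = 2|w + 8|/(8|w|).
Require δ ≤ 4 so that |w| > 8 − 4 = 4, hence 8|w| > 32.
Then |2/w + 1/4| < 2|w + 8|/32, which is < ϵ when |w + 8| < 16ϵ.
Take δ = min(4, 16ϵ). Then 0 < |w + 8| < δ gives both |w + 8| < 4 and |w + 8| < 16ϵ, so |2/w + 1/4| < ϵ.

δ = min(4, 16ϵ)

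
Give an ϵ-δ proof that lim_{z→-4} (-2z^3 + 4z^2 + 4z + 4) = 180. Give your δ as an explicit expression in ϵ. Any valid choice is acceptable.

Let ϵ > 0. We want δ > 0 such that 0 < |z + 4| < δ implies |(-2z^3 + 4z^2 + 4z + 4) − 180| < ϵ.
(-2z^3 + 4z^2 + 4z + 4) − 180 = -2z^3 + 4z^2 + 4z - 176 = (z + 4)(-2z^2 + 12z - 44).
So |(-2z^3 + 4z^2 + 4z + 4) − 180| = |z + 4|·|-2z^2 + 12z - 44|.
Require δ ≤ 2. Then |z + 4| < 2 gives |z| < 6, and by the triangle inequality |-2z^2 + 12z - 44| ≤ 2·6^2 + 12·6 + 44 = 188.
Hence |(-2z^3 + 4z^2 + 4z + 4) − 180| ≤ 188|z + 4| < ϵ provided |z + 4| < ϵ/188.
Take δ = min(2, ϵ/188). Then 0 < |z + 4| < δ gives both |z + 4| < 2 and |z + 4| < ϵ/188, so |(-2z^3 + 4z^2 + 4z + 4) − 180| < ϵ.

δ = min(2, ϵ/188)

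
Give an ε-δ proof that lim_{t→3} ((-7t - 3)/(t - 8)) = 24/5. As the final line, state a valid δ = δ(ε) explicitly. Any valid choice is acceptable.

Let ε > 0 be given. We want δ > 0 with 0 < |t − 3| < δ ⇒ |(-7t - 3)/(t - 8) − (24/5)| < ε.
Combining over a common denominator, (-7t - 3)/(t - 8) − (24/5) = [(-7t - 3)·(-5) − (-24)·(t - 8)] / [(-5)·(t - 8)] = 59(t − 3) / ((-5)(t - 8)).
So |(-7t - 3)/(t - 8) − (24/5)| = 59|t − 3| / (5·|t − 8|).
Require δ ≤ 5/2, so |t − 8| ≥ |-5| − |t − 3| > 5 − 5/2 = 5/2.
Hence |(-7t - 3)/(t - 8) − (24/5)| < 59|t − 3|/(5·(5/2)) = (118/25)|t − 3|, which is < ε once |t − 3| < (25/118)ε.
Take δ = min(5/2, (25/118)ε). Then 0 < |t − 3| < δ forces both bounds, so |(-7t - 3)/(t - 8) − (24/5)| < ε.

δ = min(5/2, (25/118)ε)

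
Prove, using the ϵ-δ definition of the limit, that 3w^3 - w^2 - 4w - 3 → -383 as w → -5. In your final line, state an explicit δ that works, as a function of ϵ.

δ = min(1, ϵ/280)

Fix ϵ > 0. We want δ > 0 such that 0 < |w + 5| < δ implies |(3w^3 - w^2 - 4w - 3) + 383| < ϵ.
(3w^3 - w^2 - 4w - 3) + 383 = 3w^3 - w^2 - 4w + 380 = (w + 5)(3w^2 - 16w + 76).
So |(3w^3 - w^2 - 4w - 3) + 383| = |w + 5|·|3w^2 - 16w + 76|.
Require δ ≤ 1. Then |w + 5| < 1 gives |w| < 6, and by the triangle inequality |3w^2 - 16w + 76| ≤ 3·6^2 + 16·6 + 76 = 280.
Hence |(3w^3 - w^2 - 4w - 3) + 383| ≤ 280|w + 5| < ϵ provided |w + 5| < ϵ/280.
Take δ = min(1, ϵ/280). Then 0 < |w + 5| < δ gives both |w + 5| < 1 and |w + 5| < ϵ/280, so |(3w^3 - w^2 - 4w - 3) + 383| < ϵ.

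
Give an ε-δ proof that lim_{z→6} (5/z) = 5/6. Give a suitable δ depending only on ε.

δ = min(3, (18/5)ε)

Let ε > 0 be given. We seek δ > 0 such that 0 < |z − 6| < δ implies |5/z − (5/6)| < ε.
|5/z − (5/6)| = 5·|6 − z|/(6·|z|) = 5|z − 6|/(6|z|).
Require δ ≤ 3 so that |z| > 6 − 3 = 3, hence 6|z| > 18.
Then |5/z − (5/6)| < 5|z − 6|/18, which is < ε when |z − 6| < (18/5)ε.
Take δ = min(3, (18/5)ε). Then 0 < |z − 6| < δ gives both |z − 6| < 3 and |z − 6| < (18/5)ε, so |5/z − (5/6)| < ε.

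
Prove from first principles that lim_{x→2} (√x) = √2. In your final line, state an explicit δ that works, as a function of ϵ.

δ = min(2, √2·ϵ)

Suppose ϵ > 0. We want δ > 0 such that 0 < |x − 2| < δ implies |√x − √2| < ϵ.
Multiplying by the conjugate, |√x − √2| = |x − 2|/(√x + √2).
Restrict δ ≤ 2 so that |x − 2| < 2 forces x > 0, and then √x + √2 > √2.
Hence |√x − √2| < |x − 2|/√2, which is < ϵ once |x − 2| < √2·ϵ.
Take δ = min(2, √2·ϵ). If 0 < |x − 2| < δ then x > 0 and |√x − √2| < |x − 2|/√2 < ϵ.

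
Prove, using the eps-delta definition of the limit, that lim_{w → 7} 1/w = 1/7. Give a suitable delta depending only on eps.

delta = min(7/2, (49/2)eps)

Let eps > 0. We seek delta > 0 such that 0 < |w − 7| < delta implies |1/w − (1/7)| < eps.
|1/w − (1/7)| = |7 − w|/(7·|w|) = |w − 7|/(7|w|).
Restrict delta ≤ 7/2. Then |w − 7| < 7/2 gives |w| > 7/2, so 7|w| > 49/2.
Then |1/w − (1/7)| < |w − 7|/(49/2), which is < eps when |w − 7| < (49/2)eps.
Take delta = min(7/2, (49/2)eps). Then 0 < |w − 7| < delta gives both |w − 7| < 7/2 and |w − 7| < (49/2)eps, so |1/w − (1/7)| < eps.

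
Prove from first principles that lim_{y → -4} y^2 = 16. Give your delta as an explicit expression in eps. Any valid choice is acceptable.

Fix eps > 0. We seek delta > 0 with 0 < |y + 4| < delta ⇒ |y^2 − 16| < eps.
Factor: y^2 − 16 = (y + 4)(y - 4), so |y^2 − 16| = |y + 4|·|y - 4|.
Impose delta ≤ 1 so that |y| < 5; then |y - 4| ≤ 9.
Hence |y^2 − 16| ≤ 9|y + 4|, which is < eps once |y + 4| < eps/9.
Take delta = min(1, eps/9). If 0 < |y + 4| < delta then both bounds hold and |y^2 − 16| ≤ 9|y + 4| < 9·(eps/9) = eps.

delta = min(1, eps/9)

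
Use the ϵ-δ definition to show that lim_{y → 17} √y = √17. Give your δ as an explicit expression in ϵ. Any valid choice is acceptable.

Fix ϵ > 0. We want δ > 0 such that 0 < |y − 17| < δ implies |√y − √17| < ϵ.
Multiplying by the conjugate, |√y − √17| = |y − 17|/(√y + √17).
Restrict δ ≤ 17 so that |y − 17| < 17 forces y > 0, and then √y + √17 > √17.
Hence |√y − √17| < |y − 17|/√17, which is < ϵ once |y − 17| < √17·ϵ.
Take δ = min(17, √17·ϵ). If 0 < |y − 17| < δ then y > 0 and |√y − √17| < |y − 17|/√17 < ϵ.

δ = min(17, √17·ϵ)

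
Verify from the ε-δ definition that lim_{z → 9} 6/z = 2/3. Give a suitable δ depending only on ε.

δ = min(9/2, (27/4)ε)

Let ε > 0. We seek δ > 0 such that 0 < |z − 9| < δ implies |6/z − (2/3)| < ε.
|6/z − (2/3)| = 6·|9 − z|/(9·|z|) = 6|z − 9|/(9|z|).
Restrict δ ≤ 9/2. Then |z − 9| < 9/2 gives |z| > 9/2, so 9|z| > 81/2.
Then |6/z − (2/3)| < 6|z − 9|/(81/2), which is < ε when |z − 9| < (27/4)ε.
Take δ = min(9/2, (27/4)ε). Then 0 < |z − 9| < δ gives both |z − 9| < 9/2 and |z − 9| < (27/4)ε, so |6/z − (2/3)| < ε.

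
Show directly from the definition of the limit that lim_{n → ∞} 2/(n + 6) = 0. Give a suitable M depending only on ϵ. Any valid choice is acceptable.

Let ϵ > 0 be given. For n ≥ 1, |2/(n + 6) − 0| = 2/(n + 6) ≤ 2/n.
We need 2/n < ϵ, i.e. n > 2/ϵ.
Take M = 2/ϵ. If n > M then |2/(n + 6)| ≤ 2/n < ϵ.

M = 2/ϵ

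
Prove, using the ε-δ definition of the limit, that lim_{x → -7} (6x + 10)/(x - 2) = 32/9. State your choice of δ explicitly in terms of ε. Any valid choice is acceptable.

Suppose ε > 0. We want δ > 0 with 0 < |x + 7| < δ ⇒ |(6x + 10)/(x - 2) − (32/9)| < ε.
Combining over a common denominator, (6x + 10)/(x - 2) − (32/9) = [(6x + 10)·(-9) − (-32)·(x - 2)] / [(-9)·(x - 2)] = -22(x + 7) / ((-9)(x - 2)).
So |(6x + 10)/(x - 2) − (32/9)| = 22|x + 7| / (9·|x − 2|).
Restrict δ ≤ 9/2. Then |x + 7| < 9/2 gives |x − 2| = |(x + 7) + (-9)| ≥ 9 − 9/2 = 9/2.
Hence |(6x + 10)/(x - 2) − (32/9)| < 22|x + 7|/(9·(9/2)) = (44/81)|x + 7|, which is < ε once |x + 7| < (81/44)ε.
Take δ = min(9/2, (81/44)ε). Then 0 < |x + 7| < δ forces both bounds, so |(6x + 10)/(x - 2) − (32/9)| < ε.

δ = min(9/2, (81/44)ε)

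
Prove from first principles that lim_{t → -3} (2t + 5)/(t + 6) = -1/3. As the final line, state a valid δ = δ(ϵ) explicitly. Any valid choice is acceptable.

Let ϵ > 0 be given. We want δ > 0 with 0 < |t + 3| < δ ⇒ |(2t + 5)/(t + 6) + 1/3| < ϵ.
Combining over a common denominator, (2t + 5)/(t + 6) + 1/3 = [(2t + 5)·3 − (-1)·(t + 6)] / [3·(t + 6)] = 7(t + 3) / (3(t + 6)).
So |(2t + 5)/(t + 6) + 1/3| = 7|t + 3| / (3·|t + 6|).
Restrict δ ≤ 3/2. Then |t + 3| < 3/2 gives |t + 6| = |(t + 3) + 3| ≥ 3 − 3/2 = 3/2.
Hence |(2t + 5)/(t + 6) + 1/3| < 7|t + 3|/(3·(3/2)) = (14/9)|t + 3|, which is < ϵ once |t + 3| < (9/14)ϵ.
Take δ = min(3/2, (9/14)ϵ). Then 0 < |t + 3| < δ forces both bounds, so |(2t + 5)/(t + 6) + 1/3| < ϵ.

δ = min(3/2, (9/14)ϵ)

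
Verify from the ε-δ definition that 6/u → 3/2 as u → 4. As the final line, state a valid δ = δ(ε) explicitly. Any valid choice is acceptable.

Fix ε > 0. We seek δ > 0 such that 0 < |u − 4| < δ implies |6/u − (3/2)| < ε.
|6/u − (3/2)| = 6·|4 − u|/(4·|u|) = 6|u − 4|/(4|u|).
Require δ ≤ 2 so that |u| > 4 − 2 = 2, hence 4|u| > 8.
Then |6/u − (3/2)| < 6|u − 4|/8, which is < ε when |u − 4| < (4/3)ε.
Take δ = min(2, (4/3)ε). Then 0 < |u − 4| < δ gives both |u − 4| < 2 and |u − 4| < (4/3)ε, so |6/u − (3/2)| < ε.

δ = min(2, (4/3)ε)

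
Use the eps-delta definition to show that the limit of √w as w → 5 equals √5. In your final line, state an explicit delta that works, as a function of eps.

delta = min(5, √5·eps)

Fix eps > 0. We want delta > 0 such that 0 < |w − 5| < delta implies |√w − √5| < eps.
Multiplying by the conjugate, |√w − √5| = |w − 5|/(√w + √5).
Restrict delta ≤ 5 so that |w − 5| < 5 forces w > 0, and then √w + √5 > √5.
Hence |√w − √5| < |w − 5|/√5, which is < eps once |w − 5| < √5·eps.
Take delta = min(5, √5·eps). If 0 < |w − 5| < delta then w > 0 and |√w − √5| < |w − 5|/√5 < eps.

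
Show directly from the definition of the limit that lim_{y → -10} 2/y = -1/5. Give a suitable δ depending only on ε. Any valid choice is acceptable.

δ = min(5, 25ε)

Fix ε > 0. We seek δ > 0 such that 0 < |y + 10| < δ implies |2/y + 1/5| < ε.
|2/y + 1/5| = 2·|-10 − y|/(10·|y|) = 2|y + 10|/(10|y|).
Restrict δ ≤ 5. Then |y + 10| < 5 gives |y| > 5, so 10|y| > 50.
Then |2/y + 1/5| < 2|y + 10|/50, which is < ε when |y + 10| < 25ε.
Take δ = min(5, 25ε). Then 0 < |y + 10| < δ gives both |y + 10| < 5 and |y + 10| < 25ε, so |2/y + 1/5| < ε.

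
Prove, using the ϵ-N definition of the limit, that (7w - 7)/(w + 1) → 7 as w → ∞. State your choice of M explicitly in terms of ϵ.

M = 14/ϵ

Let ϵ > 0. We seek M > 0 such that w > M implies |(7w - 7)/(w + 1) − 7| < ϵ.
(7w - 7)/(w + 1) − 7 = ((7w - 7) − 7(w + 1)) / ((w + 1)) = -14/((w + 1)).
For w > 0 we have w + 1 > w, so |(7w - 7)/(w + 1) − 7| = 14/((w + 1)) < 14/(w) = 14/w.
Thus |(7w - 7)/(w + 1) − 7| < ϵ whenever w > 14/ϵ.
Take M = 14/ϵ. If w > M then |(7w - 7)/(w + 1) − 7| < 14/w < ϵ.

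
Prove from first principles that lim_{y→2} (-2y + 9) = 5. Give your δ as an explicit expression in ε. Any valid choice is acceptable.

Let ε > 0 be given. We need δ > 0 so that 0 < |y − 2| < δ implies |(-2y + 9) − 5| < ε.
|(-2y + 9) − 5| = |-2y + 4| = 2|y − 2|.
So 2|y − 2| < ε exactly when |y − 2| < ε/2.
Take δ = ε/2. If 0 < |y − 2| < δ then |(-2y + 9) − 5| = 2|y − 2| < 2·(ε/2) = ε.

δ = ε/2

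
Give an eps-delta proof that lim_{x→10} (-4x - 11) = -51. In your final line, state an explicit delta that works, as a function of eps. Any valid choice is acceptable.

Let eps > 0. We need delta > 0 so that 0 < |x − 10| < delta implies |(-4x - 11) + 51| < eps.
Since (-4x - 11) + 51 = -4(x − 10), we have |(-4x - 11) + 51| = 4|x − 10|.
So 4|x − 10| < eps exactly when |x − 10| < eps/4.
Choosing delta = eps/4 gives |(-4x - 11) + 51| = 4|x − 10| < eps whenever |x − 10| < delta.

delta = eps/4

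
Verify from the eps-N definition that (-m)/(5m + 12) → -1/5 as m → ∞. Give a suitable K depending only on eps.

K = (12/25)/eps

Fix eps > 0. For m ≥ 1, |(-m)/(5m + 12) + 1/5| = |12|/(5(5m + 12)) = 12/(5(5m + 12)).
Since 5m + 12 ≥ 5m for m ≥ 1, this is ≤ 12/(5·5m) = (12/25)/m.
So |(-m)/(5m + 12) + 1/5| < eps whenever m > (12/25)/eps.
Take K = (12/25)/eps. If m > K then |(-m)/(5m + 12) + 1/5| ≤ (12/25)/m < eps.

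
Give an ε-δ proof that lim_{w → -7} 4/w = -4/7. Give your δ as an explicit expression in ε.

δ = min(7/2, (49/8)ε)

Let ε > 0. We seek δ > 0 such that 0 < |w + 7| < δ implies |4/w + 4/7| < ε.
|4/w + 4/7| = 4·|-7 − w|/(7·|w|) = 4|w + 7|/(7|w|).
Require δ ≤ 7/2 so that |w| > 7 − 7/2 = 7/2, hence 7|w| > 49/2.
Then |4/w + 4/7| < 4|w + 7|/(49/2), which is < ε when |w + 7| < (49/8)ε.
Take δ = min(7/2, (49/8)ε). Then 0 < |w + 7| < δ gives both |w + 7| < 7/2 and |w + 7| < (49/8)ε, so |4/w + 4/7| < ε.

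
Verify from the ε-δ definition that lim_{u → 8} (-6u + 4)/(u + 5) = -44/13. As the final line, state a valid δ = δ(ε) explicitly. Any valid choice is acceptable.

Fix ε > 0. We want δ > 0 with 0 < |u − 8| < δ ⇒ |(-6u + 4)/(u + 5) + 44/13| < ε.
Combining over a common denominator, (-6u + 4)/(u + 5) + 44/13 = [(-6u + 4)·13 − (-44)·(u + 5)] / [13·(u + 5)] = -34(u − 8) / (13(u + 5)).
So |(-6u + 4)/(u + 5) + 44/13| = 34|u − 8| / (13·|u + 5|).
Restrict δ ≤ 13/2. Then |u − 8| < 13/2 gives |u + 5| = |(u − 8) + 13| ≥ 13 − 13/2 = 13/2.
Hence |(-6u + 4)/(u + 5) + 44/13| < 34|u − 8|/(13·(13/2)) = (68/169)|u − 8|, which is < ε once |u − 8| < (169/68)ε.
Take δ = min(13/2, (169/68)ε). Then 0 < |u − 8| < δ forces both bounds, so |(-6u + 4)/(u + 5) + 44/13| < ε.

δ = min(13/2, (169/68)ε)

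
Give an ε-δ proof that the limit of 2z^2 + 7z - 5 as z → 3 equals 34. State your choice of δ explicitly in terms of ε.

Fix ε > 0. We want δ > 0 such that 0 < |z − 3| < δ implies |(2z^2 + 7z - 5) − 34| < ε.
(2z^2 + 7z - 5) − 34 = 2z^2 + 7z - 39 = (z − 3)(2z + 13).
So |(2z^2 + 7z - 5) − 34| = |z − 3|·|2z + 13|.
Assume first that |z − 3| < 1, so |z| < 4. Then |2z + 13| ≤ 2·4 + 13 = 21.
Hence |(2z^2 + 7z - 5) − 34| ≤ 21|z − 3| < ε provided |z − 3| < ε/21.
Take δ = min(1, ε/21). Then 0 < |z − 3| < δ gives both |z − 3| < 1 and |z − 3| < ε/21, so |(2z^2 + 7z - 5) − 34| < ε.

δ = min(1, ε/21)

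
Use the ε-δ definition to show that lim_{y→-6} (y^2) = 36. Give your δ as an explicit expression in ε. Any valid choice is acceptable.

Let ε > 0 be given. We seek δ > 0 with 0 < |y + 6| < δ ⇒ |y^2 − 36| < ε.
Factor: y^2 − 36 = (y + 6)(y - 6), so |y^2 − 36| = |y + 6|·|y - 6|.
Impose δ ≤ 1 so that |y| < 7; then |y - 6| ≤ 13.
Hence |y^2 − 36| ≤ 13|y + 6|, which is < ε once |y + 6| < ε/13.
Take δ = min(1, ε/13). If 0 < |y + 6| < δ then both bounds hold and |y^2 − 36| ≤ 13|y + 6| < 13·(ε/13) = ε.

δ = min(1, ε/13)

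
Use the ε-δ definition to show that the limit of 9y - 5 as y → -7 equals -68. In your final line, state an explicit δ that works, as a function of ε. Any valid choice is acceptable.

δ = ε/9

Let ε > 0 be given. We need δ > 0 so that 0 < |y + 7| < δ implies |(9y - 5) + 68| < ε.
|(9y - 5) + 68| = |9y + 63| = 9|y + 7|.
So 9|y + 7| < ε exactly when |y + 7| < ε/9.
Take δ = ε/9. If 0 < |y + 7| < δ then |(9y - 5) + 68| = 9|y + 7| < 9·(ε/9) = ε.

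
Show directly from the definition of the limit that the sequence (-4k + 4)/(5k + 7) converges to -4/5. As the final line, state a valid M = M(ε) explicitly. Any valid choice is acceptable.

M = (48/25)/ε

Let ε > 0. For k ≥ 1, |(-4k + 4)/(5k + 7) + 4/5| = |48|/(5(5k + 7)) = 48/(5(5k + 7)).
Since 5k + 7 ≥ 5k for k ≥ 1, this is ≤ 48/(5·5k) = (48/25)/k.
So |(-4k + 4)/(5k + 7) + 4/5| < ε whenever k > (48/25)/ε.
Take M = (48/25)/ε. If k > M then |(-4k + 4)/(5k + 7) + 4/5| ≤ (48/25)/k < ε.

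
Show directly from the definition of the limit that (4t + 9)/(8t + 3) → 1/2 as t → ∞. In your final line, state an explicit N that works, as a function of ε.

N = (15/16)/ε

Let ε > 0. We seek N > 0 such that t > N implies |(4t + 9)/(8t + 3) − (1/2)| < ε.
(4t + 9)/(8t + 3) − (1/2) = (8(4t + 9) − 4(8t + 3)) / (8(8t + 3)) = 60/(8(8t + 3)).
For t > 0 we have 8t + 3 > 8t, so |(4t + 9)/(8t + 3) − (1/2)| = 60/(8(8t + 3)) < 60/(8·8t) = (15/16)/t.
Thus |(4t + 9)/(8t + 3) − (1/2)| < ε whenever t > (15/16)/ε.
Take N = (15/16)/ε. If t > N then |(4t + 9)/(8t + 3) − (1/2)| < (15/16)/t < ε.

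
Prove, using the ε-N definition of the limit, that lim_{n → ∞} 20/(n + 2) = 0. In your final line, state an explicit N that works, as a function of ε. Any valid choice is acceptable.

N = 20/ε

Let ε > 0. For n ≥ 1, |20/(n + 2) − 0| = 20/(n + 2) ≤ 20/n.
We need 20/n < ε, i.e. n > 20/ε.
Take N = 20/ε. If n > N then |20/(n + 2)| ≤ 20/n < ε.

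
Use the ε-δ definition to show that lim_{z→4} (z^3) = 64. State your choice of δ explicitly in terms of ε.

Let ε > 0. We seek δ > 0 with 0 < |z − 4| < δ ⇒ |z^3 − 64| < ε.
Factor: z^3 − 64 = (z − 4)(z^2 + 4z + 16), so |z^3 − 64| = |z − 4|·|z^2 + 4z + 16|.
Restrict δ ≤ 1. Then |z − 4| < 1 gives |z| < 5, so by the triangle inequality |z^2 + 4z + 16| ≤ 5^2 + 4·5 + 16 = 61.
Hence |z^3 − 64| ≤ 61|z − 4|, which is < ε once |z − 4| < ε/61.
Take δ = min(1, ε/61). If 0 < |z − 4| < δ then both bounds hold and |z^3 − 64| ≤ 61|z − 4| < 61·(ε/61) = ε.

δ = min(1, ε/61)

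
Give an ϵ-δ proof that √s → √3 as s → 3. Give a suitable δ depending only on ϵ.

δ = min(3, √3·ϵ)

Suppose ϵ > 0. We want δ > 0 such that 0 < |s − 3| < δ implies |√s − √3| < ϵ.
Rationalise: √s − √3 = (s − 3)/(√s + √3), so |√s − √3| = |s − 3|/(√s + √3).
Restrict δ ≤ 3 so that |s − 3| < 3 forces s > 0, and then √s + √3 > √3.
Hence |√s − √3| < |s − 3|/√3, which is < ϵ once |s − 3| < √3·ϵ.
Take δ = min(3, √3·ϵ). If 0 < |s − 3| < δ then s > 0 and |√s − √3| < |s − 3|/√3 < ϵ.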